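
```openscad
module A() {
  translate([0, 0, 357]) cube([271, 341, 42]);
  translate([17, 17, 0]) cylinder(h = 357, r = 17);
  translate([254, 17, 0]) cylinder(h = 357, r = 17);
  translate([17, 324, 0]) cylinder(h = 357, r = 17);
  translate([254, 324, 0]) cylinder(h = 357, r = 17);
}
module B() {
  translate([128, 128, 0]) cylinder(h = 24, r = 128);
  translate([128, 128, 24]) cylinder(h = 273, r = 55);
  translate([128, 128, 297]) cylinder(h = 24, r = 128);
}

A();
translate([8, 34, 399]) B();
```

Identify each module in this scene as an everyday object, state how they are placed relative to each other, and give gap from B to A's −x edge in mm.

A is a stool. B is a spool. The spool is on top of the stool. The gap from the spool to the stool's −x edge is 8 mm.

The spool's min-x is at 8; the stool's min-x is 0; gap = 8 mm.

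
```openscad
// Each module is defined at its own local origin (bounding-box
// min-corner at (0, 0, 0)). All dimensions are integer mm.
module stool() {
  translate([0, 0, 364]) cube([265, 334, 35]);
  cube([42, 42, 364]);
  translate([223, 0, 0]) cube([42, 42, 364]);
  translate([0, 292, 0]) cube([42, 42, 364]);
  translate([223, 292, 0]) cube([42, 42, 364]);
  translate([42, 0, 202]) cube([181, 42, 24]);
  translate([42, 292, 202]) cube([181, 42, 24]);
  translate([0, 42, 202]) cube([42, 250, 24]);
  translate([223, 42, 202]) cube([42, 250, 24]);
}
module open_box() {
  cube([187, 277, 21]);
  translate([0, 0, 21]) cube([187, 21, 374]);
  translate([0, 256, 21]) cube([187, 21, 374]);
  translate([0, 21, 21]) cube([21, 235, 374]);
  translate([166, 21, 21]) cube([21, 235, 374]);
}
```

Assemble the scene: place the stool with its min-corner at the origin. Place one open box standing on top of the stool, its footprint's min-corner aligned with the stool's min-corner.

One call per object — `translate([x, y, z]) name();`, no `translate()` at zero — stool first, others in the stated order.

stool();
translate([0, 0, 399]) open_box();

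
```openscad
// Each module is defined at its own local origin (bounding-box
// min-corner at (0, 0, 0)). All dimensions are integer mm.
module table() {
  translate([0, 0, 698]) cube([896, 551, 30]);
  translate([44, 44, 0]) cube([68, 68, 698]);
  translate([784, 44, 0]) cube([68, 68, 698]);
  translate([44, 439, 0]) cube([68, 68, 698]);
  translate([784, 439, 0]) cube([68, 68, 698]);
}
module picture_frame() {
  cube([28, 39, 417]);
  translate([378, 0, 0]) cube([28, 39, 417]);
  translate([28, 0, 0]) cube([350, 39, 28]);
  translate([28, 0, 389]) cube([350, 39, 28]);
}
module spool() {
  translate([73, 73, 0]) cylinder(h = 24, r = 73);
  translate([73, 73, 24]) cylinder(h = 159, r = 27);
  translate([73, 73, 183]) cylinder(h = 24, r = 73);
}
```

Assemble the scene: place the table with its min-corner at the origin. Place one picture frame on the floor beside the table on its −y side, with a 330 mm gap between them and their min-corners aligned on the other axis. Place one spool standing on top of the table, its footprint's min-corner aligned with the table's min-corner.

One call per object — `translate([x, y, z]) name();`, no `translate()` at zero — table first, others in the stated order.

table();
translate([0, -369, 0]) picture_frame();
translate([0, 0, 728]) spool();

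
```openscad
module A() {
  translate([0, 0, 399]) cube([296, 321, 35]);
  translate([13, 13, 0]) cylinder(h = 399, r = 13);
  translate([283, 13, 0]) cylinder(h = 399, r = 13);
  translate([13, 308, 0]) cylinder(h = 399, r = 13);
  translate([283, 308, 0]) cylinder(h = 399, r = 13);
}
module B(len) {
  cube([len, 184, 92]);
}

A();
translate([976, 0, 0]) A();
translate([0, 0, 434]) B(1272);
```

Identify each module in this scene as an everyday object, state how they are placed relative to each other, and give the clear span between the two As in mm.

A is a stool. B is a beam. A beam spans the tops of two stools. The clear span between the two stools is 680 mm.

Second stool starts at x = 976; first ends at x = 296; clear span = 976 − 296 = 680 mm.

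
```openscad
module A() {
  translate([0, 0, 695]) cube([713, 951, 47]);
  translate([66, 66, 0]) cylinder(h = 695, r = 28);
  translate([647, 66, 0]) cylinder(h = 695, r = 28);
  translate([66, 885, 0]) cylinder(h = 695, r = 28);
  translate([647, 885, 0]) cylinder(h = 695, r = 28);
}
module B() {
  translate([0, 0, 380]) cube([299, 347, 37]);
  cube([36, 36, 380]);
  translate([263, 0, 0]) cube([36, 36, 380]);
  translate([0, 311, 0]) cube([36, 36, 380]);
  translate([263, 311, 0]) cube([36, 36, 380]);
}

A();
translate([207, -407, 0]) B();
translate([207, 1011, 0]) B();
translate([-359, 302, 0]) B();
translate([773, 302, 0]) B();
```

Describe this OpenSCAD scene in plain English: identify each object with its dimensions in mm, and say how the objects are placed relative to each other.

A is a table: top 713 mm (x) × 951 mm (y), 47 mm thick, upper face at z = 742 mm, on four round legs of 56 mm diameter, each leg's bounding box inset 38 mm from the nearest pair of top edges, running from z = 0 to the bottom of the top.

B is a four-legged stool. The seat is a 299×347×37 mm slab whose top surface is at z = 417 mm; four square legs, each 36×36 mm in cross-section, run from the floor (z = 0) to the underside of the seat, each flush with a corner of the seat.

Four stools sit around the table at the −y, +y, −x, +x sides.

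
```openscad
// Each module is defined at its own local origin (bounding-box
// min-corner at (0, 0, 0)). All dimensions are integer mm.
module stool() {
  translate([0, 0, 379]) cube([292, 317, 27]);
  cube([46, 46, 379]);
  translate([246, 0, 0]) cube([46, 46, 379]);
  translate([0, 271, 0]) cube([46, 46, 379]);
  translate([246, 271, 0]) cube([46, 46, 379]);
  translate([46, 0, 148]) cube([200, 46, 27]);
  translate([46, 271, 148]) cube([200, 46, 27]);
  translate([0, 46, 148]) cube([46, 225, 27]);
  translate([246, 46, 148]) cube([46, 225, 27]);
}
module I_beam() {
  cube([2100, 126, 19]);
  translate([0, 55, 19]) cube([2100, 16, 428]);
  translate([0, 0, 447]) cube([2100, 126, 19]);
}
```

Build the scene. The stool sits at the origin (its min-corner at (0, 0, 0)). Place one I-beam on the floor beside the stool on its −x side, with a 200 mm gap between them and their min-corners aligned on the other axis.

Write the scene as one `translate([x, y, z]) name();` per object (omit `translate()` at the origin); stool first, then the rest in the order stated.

stool();
translate([-2300, 0, 0]) I_beam();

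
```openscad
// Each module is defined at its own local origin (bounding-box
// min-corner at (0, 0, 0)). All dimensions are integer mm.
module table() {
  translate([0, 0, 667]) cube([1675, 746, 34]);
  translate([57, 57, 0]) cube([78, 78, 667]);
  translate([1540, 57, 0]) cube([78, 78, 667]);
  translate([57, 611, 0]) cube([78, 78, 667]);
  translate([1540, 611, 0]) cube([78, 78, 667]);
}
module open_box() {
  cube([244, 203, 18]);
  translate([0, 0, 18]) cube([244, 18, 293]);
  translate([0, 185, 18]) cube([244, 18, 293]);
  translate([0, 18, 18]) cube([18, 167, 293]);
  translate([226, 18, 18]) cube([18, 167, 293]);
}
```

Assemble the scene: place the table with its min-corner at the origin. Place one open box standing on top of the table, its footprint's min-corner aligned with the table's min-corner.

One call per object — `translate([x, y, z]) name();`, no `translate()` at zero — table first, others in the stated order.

table();
translate([0, 0, 701]) open_box();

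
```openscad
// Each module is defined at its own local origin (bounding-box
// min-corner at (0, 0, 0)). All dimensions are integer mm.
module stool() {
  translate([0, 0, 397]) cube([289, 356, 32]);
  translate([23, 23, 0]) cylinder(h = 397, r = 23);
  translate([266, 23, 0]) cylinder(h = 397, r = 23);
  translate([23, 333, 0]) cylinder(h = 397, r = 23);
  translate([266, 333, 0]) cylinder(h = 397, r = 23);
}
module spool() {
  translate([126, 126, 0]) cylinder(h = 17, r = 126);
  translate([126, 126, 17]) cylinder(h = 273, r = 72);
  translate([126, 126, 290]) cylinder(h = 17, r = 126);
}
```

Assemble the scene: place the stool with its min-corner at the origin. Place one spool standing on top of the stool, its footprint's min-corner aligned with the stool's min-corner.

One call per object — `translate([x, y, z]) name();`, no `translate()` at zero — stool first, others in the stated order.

stool();
translate([0, 0, 429]) spool();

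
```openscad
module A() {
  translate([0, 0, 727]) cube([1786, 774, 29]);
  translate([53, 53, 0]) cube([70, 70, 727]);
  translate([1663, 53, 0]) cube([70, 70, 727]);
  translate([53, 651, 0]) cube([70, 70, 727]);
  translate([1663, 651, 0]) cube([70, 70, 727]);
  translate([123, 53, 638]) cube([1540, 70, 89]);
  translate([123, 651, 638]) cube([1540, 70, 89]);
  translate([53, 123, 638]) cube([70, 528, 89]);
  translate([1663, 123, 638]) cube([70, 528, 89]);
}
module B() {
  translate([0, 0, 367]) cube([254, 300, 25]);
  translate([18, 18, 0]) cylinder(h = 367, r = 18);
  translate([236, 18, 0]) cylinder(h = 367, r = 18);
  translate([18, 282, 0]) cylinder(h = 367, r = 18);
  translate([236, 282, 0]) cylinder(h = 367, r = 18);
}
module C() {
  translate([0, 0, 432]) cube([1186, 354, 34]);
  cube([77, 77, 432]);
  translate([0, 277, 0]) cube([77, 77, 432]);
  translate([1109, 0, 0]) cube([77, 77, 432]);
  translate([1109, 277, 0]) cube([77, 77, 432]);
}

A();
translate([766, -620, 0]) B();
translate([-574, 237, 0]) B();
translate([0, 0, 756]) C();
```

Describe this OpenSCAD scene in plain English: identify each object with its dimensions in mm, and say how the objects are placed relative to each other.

A is a rectangular dining table. The top is 1786×774×29 mm with its upper surface at z = 756 mm. It stands on four 70×70 mm square legs, each inset 53 mm from the nearest pair of top edges, running from the floor to the underside of the top. Four apron rails, 70 mm thick and 89 mm tall, run between adjacent legs with their top edges flush with the underside of the top and their outer faces flush with the legs' outer faces.

B is a four-legged stool. The seat is 254×300 mm, 25 mm thick, top at z = 392 mm. It stands on four round legs, each 36 mm in diameter, from z = 0 to the seat underside, each leg's axis is inset half a diameter from the nearest pair of seat edges (so the leg's bounding box is flush with the corner).

C is a bench: a 1186×354 mm seat slab, 34 mm thick, top at z = 466 mm, on four 77×77 mm square legs flush with the seat corners and standing on z = 0.

Two stools sit around the table at the −y, −x sides. The bench is on top of the table.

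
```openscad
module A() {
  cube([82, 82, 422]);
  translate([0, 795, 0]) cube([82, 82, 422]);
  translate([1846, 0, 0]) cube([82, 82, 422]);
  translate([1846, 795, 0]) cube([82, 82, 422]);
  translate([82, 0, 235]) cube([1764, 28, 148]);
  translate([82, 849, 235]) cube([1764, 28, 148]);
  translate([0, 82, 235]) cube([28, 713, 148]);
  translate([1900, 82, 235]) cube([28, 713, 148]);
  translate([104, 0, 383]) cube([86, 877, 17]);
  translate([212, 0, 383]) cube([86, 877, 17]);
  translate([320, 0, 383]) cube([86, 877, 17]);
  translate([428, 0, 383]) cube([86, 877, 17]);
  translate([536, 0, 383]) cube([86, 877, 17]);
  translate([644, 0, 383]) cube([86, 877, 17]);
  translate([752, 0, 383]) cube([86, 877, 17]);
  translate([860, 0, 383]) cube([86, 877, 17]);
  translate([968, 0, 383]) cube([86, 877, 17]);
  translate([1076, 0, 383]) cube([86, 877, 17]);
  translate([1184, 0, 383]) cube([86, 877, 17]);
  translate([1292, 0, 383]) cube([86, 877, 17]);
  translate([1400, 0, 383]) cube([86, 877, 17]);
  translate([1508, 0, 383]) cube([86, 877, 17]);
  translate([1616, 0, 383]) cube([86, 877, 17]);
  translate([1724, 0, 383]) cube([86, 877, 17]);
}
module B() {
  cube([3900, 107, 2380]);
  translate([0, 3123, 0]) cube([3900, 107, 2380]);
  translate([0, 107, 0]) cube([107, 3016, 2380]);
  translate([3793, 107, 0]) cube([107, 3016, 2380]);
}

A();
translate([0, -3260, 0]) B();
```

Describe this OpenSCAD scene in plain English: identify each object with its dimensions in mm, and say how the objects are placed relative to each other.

A is a bed frame 1928 mm long (x) by 877 mm wide (y). Four 82×82 mm corner posts, 422 mm tall, at the corners of the footprint. Four rails of 28 mm thickness and 148 mm height run between adjacent posts with their undersides at z = 235 mm, their outer faces flush with the outside of the frame (the two x-running rails run between the posts' inner faces; the two y-running rails run between the posts' inner faces). 16 slats, each 86 mm wide (x) and 17 mm thick, lie across the top of the two x-running rails, running the full 877 mm width of the frame in y; the slats are evenly spaced along x between the inner faces of the end posts with equal gaps (rounded down to the nearest mm) at the −x end and between each pair — any rounding remainder accumulates at the +x end.

B is a box-shaped house frame (walls only): outside footprint 3900×3230 mm, wall height 2380 mm, wall thickness 107 mm. The two y-facing walls run the full x-width; the two x-facing walls fit between the inner faces of the y-facing walls.

The house frame is on the floor beside the bed frame on its −y side.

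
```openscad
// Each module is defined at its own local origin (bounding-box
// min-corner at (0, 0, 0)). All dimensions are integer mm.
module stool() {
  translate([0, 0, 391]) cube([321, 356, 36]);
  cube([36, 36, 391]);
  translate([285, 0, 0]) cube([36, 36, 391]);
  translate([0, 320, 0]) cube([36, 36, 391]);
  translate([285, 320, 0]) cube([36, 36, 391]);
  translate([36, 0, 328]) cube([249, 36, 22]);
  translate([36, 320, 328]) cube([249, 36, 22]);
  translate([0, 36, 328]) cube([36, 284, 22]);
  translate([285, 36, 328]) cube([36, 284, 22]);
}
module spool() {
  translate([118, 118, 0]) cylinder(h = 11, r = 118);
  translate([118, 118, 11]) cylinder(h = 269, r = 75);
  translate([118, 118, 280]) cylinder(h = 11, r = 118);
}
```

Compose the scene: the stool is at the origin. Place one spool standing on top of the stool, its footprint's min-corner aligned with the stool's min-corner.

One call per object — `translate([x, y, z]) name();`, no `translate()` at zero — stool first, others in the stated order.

stool();
translate([0, 0, 427]) spool();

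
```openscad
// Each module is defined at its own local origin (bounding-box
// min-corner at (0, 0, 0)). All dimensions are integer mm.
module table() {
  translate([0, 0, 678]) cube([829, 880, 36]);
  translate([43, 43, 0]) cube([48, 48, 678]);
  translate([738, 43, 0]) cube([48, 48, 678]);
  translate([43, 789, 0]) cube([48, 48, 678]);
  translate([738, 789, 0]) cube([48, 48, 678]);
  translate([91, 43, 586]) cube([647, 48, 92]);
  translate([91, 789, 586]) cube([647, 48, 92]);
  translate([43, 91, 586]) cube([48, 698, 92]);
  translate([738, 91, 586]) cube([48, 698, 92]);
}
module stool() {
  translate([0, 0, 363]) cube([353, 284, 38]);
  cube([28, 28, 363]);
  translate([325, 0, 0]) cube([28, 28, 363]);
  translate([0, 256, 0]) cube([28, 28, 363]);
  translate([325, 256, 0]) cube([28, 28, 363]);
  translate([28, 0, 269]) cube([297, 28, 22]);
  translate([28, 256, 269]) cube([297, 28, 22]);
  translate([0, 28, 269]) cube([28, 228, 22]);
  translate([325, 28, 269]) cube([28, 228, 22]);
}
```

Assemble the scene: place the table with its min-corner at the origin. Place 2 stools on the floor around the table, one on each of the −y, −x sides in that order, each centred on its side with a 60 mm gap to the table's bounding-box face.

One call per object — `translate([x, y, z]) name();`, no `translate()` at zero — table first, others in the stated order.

table();
translate([238, -344, 0]) stool();
translate([-413, 298, 0]) stool();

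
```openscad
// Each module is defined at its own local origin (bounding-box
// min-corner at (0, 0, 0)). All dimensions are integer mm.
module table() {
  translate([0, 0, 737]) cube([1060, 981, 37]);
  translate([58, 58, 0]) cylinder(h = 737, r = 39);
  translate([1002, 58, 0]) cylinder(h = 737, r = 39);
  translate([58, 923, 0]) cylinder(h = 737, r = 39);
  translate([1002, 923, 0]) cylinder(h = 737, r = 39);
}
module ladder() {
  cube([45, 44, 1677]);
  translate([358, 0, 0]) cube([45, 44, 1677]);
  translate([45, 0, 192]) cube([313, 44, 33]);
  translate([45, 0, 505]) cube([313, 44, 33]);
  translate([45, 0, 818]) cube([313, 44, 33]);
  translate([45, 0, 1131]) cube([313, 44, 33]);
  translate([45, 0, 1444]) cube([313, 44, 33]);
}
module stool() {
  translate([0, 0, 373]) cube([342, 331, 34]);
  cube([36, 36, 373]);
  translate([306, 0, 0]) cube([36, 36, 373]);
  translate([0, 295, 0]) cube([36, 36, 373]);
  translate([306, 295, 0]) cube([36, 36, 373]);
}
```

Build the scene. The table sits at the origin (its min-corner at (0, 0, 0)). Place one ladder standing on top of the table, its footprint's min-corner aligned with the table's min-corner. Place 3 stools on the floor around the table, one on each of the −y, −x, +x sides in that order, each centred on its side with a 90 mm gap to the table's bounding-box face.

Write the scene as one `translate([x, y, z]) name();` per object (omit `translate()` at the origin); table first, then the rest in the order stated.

table();
translate([0, 0, 774]) ladder();
translate([359, -421, 0]) stool();
translate([-432, 325, 0]) stool();
translate([1150, 325, 0]) stool();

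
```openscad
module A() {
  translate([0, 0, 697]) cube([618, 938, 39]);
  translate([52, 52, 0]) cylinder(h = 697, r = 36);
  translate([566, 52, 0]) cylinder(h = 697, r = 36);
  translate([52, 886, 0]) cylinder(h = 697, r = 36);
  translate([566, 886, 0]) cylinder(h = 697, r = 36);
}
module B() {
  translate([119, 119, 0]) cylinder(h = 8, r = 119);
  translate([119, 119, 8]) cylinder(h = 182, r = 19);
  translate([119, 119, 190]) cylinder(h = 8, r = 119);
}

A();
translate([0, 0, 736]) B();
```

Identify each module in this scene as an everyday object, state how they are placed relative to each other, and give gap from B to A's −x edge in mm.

A is a table. B is a spool. The spool is on top of the table. The gap from the spool to the table's −x edge is 0 mm.

The spool's min-x is at 0; the table's min-x is 0; gap = 0 mm.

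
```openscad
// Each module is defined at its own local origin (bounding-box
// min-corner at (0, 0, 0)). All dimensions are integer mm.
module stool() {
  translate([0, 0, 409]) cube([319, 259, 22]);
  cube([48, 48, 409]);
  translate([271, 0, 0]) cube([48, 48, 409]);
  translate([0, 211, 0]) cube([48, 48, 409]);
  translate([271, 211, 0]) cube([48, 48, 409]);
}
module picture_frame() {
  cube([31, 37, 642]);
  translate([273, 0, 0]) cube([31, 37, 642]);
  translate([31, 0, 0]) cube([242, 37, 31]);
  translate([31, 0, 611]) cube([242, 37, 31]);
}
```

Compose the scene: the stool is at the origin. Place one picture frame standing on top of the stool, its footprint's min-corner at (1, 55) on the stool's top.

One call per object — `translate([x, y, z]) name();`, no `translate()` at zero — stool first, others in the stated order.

stool();
translate([1, 55, 431]) picture_frame();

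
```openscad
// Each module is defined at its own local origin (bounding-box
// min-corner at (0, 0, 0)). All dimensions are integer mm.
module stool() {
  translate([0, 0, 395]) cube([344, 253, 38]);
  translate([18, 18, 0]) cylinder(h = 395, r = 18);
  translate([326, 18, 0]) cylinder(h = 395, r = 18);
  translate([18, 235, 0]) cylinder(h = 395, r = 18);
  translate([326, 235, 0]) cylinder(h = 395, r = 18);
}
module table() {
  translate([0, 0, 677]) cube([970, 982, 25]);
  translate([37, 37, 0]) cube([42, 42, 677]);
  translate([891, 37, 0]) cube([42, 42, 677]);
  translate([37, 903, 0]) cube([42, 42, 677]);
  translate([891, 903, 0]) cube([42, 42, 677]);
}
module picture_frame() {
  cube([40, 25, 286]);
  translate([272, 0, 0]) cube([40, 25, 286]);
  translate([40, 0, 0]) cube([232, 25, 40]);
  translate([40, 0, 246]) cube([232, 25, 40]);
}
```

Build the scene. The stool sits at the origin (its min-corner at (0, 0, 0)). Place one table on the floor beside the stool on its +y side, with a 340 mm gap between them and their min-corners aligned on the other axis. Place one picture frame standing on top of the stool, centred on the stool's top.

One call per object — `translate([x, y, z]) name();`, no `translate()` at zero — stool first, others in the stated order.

stool();
translate([0, 593, 0]) table();
translate([16, 114, 433]) picture_frame();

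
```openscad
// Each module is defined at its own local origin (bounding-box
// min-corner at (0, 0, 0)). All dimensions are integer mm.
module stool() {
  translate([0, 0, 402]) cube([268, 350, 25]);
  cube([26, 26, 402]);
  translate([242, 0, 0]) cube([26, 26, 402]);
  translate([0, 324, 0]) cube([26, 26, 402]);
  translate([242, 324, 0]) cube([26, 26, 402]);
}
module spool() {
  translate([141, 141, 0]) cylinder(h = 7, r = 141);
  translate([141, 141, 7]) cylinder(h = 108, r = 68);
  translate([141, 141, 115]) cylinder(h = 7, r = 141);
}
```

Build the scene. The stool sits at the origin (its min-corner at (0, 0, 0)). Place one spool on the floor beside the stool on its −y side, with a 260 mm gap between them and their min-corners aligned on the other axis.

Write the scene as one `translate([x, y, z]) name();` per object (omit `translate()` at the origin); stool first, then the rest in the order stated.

stool();
translate([0, -542, 0]) spool();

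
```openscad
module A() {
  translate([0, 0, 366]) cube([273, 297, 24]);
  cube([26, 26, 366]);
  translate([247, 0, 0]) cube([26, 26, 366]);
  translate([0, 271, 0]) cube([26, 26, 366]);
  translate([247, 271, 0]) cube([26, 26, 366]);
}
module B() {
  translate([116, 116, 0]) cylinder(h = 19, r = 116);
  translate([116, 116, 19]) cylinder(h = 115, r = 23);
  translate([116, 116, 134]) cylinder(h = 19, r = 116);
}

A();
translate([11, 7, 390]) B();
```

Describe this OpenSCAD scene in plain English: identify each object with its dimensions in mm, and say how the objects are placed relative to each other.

A is a four-legged stool. The seat is 273×297 mm, 24 mm thick, top at z = 390 mm. It stands on four square legs, each 26×26 mm in cross-section, from z = 0 to the seat underside, each flush with a corner of the seat.

B is a spool: two coaxial disc flanges of radius 116 mm and thickness 19 mm, joined by a core cylinder of radius 23 mm and height 115 mm. The lower flange rests on z = 0 and the three cylinders share a vertical axis.

The spool is on top of the stool.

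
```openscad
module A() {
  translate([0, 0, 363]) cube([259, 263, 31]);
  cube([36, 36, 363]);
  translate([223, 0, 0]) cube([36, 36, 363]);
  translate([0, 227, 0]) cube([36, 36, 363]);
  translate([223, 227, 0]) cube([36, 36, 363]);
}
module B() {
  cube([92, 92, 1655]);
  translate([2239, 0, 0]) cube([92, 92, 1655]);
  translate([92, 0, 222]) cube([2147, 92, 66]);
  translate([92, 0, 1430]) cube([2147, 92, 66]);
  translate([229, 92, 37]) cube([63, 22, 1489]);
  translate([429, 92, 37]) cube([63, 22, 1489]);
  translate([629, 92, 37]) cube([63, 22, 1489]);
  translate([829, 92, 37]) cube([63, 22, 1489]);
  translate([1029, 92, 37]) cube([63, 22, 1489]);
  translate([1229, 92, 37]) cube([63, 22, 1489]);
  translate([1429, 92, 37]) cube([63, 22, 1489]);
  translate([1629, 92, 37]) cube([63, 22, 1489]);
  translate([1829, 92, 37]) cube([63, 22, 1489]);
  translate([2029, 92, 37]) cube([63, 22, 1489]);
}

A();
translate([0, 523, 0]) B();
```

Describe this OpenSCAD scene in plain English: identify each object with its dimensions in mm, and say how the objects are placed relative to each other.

A is a four-legged stool. The seat is 259×263 mm, 31 mm thick, top at z = 394 mm. It stands on four square legs, each 36×36 mm in cross-section, from z = 0 to the seat underside, each flush with a corner of the seat.

B is a fence section. Two 92×92 mm posts, 1655 mm tall, stand on the floor with a clear span of 2147 mm between their inner faces. Two horizontal rails of 92×66 mm section span the gap between the posts with their undersides at z = 222 mm and z = 1430 mm, flush with the posts' −y face. 10 pickets, each 63 mm wide, 22 mm thick and 1489 mm tall, are fixed to the +y face of the rails with their bottoms at z = 37 mm, evenly spaced across the span with equal gaps (rounded down to the nearest mm) at the −x end and between each pair — any rounding remainder accumulates at the +x end.

The fence section is on the floor beside the stool on its +y side.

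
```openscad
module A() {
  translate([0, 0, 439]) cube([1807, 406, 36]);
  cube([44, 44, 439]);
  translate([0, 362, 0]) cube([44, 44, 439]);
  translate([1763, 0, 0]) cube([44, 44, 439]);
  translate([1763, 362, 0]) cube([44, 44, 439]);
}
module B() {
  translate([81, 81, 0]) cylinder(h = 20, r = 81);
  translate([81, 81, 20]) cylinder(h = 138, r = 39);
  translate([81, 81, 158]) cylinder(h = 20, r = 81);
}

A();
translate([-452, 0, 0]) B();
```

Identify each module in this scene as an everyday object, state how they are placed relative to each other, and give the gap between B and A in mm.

The spool's nearest face is 290 mm from the bench's −x face.

A is a bench. B is a spool. The spool is on the floor beside the bench on its −x side. The gap between the spool and the bench is 290 mm.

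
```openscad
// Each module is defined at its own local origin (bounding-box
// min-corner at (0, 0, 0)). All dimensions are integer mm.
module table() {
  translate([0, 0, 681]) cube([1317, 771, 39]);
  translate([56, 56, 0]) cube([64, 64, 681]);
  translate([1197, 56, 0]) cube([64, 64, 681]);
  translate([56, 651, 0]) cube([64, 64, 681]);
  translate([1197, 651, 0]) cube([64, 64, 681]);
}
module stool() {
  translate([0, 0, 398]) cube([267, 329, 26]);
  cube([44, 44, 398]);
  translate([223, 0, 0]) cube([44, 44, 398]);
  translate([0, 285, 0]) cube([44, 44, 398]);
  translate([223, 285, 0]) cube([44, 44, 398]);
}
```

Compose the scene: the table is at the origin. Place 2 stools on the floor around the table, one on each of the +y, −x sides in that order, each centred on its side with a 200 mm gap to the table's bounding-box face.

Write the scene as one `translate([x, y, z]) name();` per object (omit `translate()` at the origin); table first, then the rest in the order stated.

table();
translate([525, 971, 0]) stool();
translate([-467, 221, 0]) stool();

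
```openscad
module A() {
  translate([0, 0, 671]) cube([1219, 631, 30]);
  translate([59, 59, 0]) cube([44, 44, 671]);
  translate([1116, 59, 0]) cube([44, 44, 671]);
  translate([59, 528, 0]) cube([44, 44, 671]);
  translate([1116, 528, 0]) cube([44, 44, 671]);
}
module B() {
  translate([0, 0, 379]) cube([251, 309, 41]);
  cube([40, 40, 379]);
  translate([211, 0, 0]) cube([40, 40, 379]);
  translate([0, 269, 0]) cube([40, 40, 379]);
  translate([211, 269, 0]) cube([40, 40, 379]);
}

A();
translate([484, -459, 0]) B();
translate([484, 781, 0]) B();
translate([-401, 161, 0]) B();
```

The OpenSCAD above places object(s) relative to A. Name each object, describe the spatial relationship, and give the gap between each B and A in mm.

A is a table. B is a stool. Three stools sit around the table at the −y, +y, −x sides. The gap between each stool and the table is 150 mm.

Each stool's nearest face is 150 mm from the table's bounding box.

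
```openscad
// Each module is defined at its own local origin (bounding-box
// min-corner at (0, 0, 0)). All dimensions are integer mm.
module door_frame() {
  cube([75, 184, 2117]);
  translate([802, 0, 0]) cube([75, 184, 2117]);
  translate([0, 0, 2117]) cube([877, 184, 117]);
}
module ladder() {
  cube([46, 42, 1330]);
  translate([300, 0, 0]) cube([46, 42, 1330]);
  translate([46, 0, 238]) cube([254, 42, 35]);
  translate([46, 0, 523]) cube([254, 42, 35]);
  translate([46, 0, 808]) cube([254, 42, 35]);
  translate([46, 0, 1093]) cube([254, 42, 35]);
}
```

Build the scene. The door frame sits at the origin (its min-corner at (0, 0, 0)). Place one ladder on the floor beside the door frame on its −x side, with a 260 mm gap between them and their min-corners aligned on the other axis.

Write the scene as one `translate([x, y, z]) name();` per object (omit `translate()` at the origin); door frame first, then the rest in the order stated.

door_frame();
translate([-606, 0, 0]) ladder();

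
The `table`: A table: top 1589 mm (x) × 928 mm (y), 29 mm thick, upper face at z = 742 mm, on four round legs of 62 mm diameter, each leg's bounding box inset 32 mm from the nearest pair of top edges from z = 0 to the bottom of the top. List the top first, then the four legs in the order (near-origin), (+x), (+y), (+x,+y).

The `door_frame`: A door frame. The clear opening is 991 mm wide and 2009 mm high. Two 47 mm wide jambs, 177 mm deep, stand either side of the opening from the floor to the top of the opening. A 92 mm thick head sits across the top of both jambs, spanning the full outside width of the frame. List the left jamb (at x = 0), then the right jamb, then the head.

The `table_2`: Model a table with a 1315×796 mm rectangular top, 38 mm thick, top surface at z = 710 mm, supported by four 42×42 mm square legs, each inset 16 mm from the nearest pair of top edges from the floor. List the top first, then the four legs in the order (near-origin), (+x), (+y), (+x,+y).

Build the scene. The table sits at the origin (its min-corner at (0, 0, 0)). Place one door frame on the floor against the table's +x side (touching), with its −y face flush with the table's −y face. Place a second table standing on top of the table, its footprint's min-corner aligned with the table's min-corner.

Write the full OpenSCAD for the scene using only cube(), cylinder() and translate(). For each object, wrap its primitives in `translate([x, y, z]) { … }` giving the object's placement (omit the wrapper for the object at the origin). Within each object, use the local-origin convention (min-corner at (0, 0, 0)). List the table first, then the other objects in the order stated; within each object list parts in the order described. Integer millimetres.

translate([0, 0, 713]) cube([1589, 928, 29]);
translate([63, 63, 0]) cylinder(h = 713, r = 31);
translate([1526, 63, 0]) cylinder(h = 713, r = 31);
translate([63, 865, 0]) cylinder(h = 713, r = 31);
translate([1526, 865, 0]) cylinder(h = 713, r = 31);
translate([1589, 0, 0]) {
  cube([47, 177, 2009]);
  translate([1038, 0, 0]) cube([47, 177, 2009]);
  translate([0, 0, 2009]) cube([1085, 177, 92]);
}
translate([0, 0, 742]) {
  translate([0, 0, 672]) cube([1315, 796, 38]);
  translate([16, 16, 0]) cube([42, 42, 672]);
  translate([1257, 16, 0]) cube([42, 42, 672]);
  translate([16, 738, 0]) cube([42, 42, 672]);
  translate([1257, 738, 0]) cube([42, 42, 672]);
}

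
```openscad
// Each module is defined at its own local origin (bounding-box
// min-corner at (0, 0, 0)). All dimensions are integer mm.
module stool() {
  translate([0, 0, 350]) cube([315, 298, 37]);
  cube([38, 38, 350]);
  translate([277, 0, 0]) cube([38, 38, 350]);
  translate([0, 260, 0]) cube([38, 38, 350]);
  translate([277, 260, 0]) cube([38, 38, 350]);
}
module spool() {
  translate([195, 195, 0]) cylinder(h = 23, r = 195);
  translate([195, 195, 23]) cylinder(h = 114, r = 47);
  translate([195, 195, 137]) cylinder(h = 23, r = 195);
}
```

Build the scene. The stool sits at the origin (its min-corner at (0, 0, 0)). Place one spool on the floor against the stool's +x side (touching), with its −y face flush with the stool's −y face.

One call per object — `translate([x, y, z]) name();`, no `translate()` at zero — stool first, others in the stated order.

stool();
translate([315, 0, 0]) spool();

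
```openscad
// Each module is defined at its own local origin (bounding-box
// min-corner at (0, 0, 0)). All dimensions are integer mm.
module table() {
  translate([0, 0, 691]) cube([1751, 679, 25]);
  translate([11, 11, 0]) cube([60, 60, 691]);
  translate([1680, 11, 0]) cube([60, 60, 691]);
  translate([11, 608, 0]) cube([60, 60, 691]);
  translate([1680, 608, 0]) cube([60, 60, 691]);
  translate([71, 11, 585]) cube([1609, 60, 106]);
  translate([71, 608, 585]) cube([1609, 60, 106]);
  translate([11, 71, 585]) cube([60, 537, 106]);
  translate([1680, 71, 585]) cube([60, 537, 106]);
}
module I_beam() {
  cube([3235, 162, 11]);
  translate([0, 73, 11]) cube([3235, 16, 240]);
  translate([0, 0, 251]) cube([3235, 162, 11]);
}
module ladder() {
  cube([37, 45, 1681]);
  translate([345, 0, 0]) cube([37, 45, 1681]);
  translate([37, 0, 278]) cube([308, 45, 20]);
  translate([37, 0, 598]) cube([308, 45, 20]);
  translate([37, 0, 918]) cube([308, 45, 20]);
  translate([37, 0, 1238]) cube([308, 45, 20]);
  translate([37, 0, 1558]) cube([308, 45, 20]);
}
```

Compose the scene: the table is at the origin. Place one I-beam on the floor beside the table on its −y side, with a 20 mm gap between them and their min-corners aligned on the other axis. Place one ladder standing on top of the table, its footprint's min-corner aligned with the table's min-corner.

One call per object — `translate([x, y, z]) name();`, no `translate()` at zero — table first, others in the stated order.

table();
translate([0, -182, 0]) I_beam();
translate([0, 0, 716]) ladder();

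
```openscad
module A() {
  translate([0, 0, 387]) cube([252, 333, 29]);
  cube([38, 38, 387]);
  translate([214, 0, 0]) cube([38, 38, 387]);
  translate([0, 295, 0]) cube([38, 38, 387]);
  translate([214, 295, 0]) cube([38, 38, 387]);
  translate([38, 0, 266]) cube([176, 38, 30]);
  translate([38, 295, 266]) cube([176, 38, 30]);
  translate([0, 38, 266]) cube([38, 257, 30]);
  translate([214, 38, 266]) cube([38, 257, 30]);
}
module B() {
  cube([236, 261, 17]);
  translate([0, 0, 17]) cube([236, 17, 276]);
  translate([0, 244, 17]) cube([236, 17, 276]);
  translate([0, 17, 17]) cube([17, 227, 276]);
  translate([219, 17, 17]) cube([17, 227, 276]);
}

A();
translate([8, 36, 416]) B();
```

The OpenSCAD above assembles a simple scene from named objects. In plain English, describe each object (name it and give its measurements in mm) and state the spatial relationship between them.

A is a four-legged stool. The seat is a 252×333×29 mm slab whose top surface is at z = 416 mm; four square legs, each 38×38 mm in cross-section, run from the floor (z = 0) to the underside of the seat, each flush with a corner of the seat. Four stretchers, 38 mm wide and 30 mm tall, connect adjacent legs with their undersides at z = 266 mm, each running between the inner faces of the legs it joins and aligned with the legs' outer faces on the other axis.

B is an open-topped rectangular box: outside dimensions 236×261×293 mm, with a uniform wall and base thickness of 17 mm. The base is a full 236×261 slab on the floor; four walls sit on top of the base. The front and back walls (the −y and +y sides) span the full width; the two side walls fit between them.

The open box is on top of the stool, centred.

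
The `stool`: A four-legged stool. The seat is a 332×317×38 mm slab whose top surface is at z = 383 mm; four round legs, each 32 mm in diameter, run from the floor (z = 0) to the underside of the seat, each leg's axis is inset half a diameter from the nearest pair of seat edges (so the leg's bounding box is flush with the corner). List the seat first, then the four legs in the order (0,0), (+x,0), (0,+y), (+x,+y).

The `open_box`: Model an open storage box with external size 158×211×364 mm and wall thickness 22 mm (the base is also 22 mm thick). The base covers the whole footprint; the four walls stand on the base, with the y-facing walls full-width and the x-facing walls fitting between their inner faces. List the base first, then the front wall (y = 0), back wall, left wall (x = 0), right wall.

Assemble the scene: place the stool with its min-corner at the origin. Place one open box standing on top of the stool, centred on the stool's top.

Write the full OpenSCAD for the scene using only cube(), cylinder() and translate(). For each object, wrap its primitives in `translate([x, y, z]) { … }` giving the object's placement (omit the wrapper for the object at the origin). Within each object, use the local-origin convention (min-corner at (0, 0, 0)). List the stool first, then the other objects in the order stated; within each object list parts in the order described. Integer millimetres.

translate([0, 0, 345]) cube([332, 317, 38]);
translate([16, 16, 0]) cylinder(h = 345, r = 16);
translate([316, 16, 0]) cylinder(h = 345, r = 16);
translate([16, 301, 0]) cylinder(h = 345, r = 16);
translate([316, 301, 0]) cylinder(h = 345, r = 16);
translate([87, 53, 383]) {
  cube([158, 211, 22]);
  translate([0, 0, 22]) cube([158, 22, 342]);
  translate([0, 189, 22]) cube([158, 22, 342]);
  translate([0, 22, 22]) cube([22, 167, 342]);
  translate([136, 22, 22]) cube([22, 167, 342]);
}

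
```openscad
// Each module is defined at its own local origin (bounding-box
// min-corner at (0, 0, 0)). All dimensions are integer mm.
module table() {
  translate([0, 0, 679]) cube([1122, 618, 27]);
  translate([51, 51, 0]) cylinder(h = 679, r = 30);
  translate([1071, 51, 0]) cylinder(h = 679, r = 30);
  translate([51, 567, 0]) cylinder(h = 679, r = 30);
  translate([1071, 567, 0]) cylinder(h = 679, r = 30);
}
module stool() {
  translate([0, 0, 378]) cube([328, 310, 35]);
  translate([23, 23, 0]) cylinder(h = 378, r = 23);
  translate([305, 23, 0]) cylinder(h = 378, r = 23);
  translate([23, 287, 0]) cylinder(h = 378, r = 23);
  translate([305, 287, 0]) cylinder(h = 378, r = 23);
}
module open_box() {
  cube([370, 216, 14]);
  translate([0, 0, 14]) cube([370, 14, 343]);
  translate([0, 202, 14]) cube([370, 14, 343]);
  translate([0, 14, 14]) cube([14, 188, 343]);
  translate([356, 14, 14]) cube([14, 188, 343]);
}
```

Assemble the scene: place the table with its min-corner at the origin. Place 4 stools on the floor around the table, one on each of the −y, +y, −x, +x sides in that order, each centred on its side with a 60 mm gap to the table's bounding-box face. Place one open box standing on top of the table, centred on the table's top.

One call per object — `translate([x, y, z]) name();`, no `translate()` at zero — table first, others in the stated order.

table();
translate([397, -370, 0]) stool();
translate([397, 678, 0]) stool();
translate([-388, 154, 0]) stool();
translate([1182, 154, 0]) stool();
translate([376, 201, 706]) open_box();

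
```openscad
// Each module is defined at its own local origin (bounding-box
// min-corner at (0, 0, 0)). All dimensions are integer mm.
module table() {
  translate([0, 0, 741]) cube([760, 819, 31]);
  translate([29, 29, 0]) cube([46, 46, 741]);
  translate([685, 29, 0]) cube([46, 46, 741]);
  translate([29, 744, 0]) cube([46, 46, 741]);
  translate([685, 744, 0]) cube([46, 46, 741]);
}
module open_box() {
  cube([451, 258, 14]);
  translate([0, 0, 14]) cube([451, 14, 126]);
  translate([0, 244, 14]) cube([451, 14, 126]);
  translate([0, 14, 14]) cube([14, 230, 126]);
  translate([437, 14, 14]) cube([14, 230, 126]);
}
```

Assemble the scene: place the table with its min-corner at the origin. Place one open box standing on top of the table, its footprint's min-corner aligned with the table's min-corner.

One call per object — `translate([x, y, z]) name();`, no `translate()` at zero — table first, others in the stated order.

table();
translate([0, 0, 772]) open_box();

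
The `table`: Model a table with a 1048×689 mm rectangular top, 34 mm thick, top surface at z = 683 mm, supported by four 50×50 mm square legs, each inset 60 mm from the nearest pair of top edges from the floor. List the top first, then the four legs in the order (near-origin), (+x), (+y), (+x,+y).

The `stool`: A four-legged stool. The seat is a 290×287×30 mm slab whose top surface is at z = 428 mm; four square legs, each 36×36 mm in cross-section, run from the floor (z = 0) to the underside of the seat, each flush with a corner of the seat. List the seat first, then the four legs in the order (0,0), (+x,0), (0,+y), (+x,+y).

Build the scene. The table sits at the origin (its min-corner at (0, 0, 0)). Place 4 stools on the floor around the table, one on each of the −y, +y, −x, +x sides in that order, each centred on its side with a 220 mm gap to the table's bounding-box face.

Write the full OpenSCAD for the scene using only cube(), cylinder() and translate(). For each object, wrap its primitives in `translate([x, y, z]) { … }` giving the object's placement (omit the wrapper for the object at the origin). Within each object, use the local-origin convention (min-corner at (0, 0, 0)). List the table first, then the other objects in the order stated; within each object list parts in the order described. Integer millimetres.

translate([0, 0, 649]) cube([1048, 689, 34]);
translate([60, 60, 0]) cube([50, 50, 649]);
translate([938, 60, 0]) cube([50, 50, 649]);
translate([60, 579, 0]) cube([50, 50, 649]);
translate([938, 579, 0]) cube([50, 50, 649]);
translate([379, -507, 0]) {
  translate([0, 0, 398]) cube([290, 287, 30]);
  cube([36, 36, 398]);
  translate([254, 0, 0]) cube([36, 36, 398]);
  translate([0, 251, 0]) cube([36, 36, 398]);
  translate([254, 251, 0]) cube([36, 36, 398]);
}
translate([379, 909, 0]) {
  translate([0, 0, 398]) cube([290, 287, 30]);
  cube([36, 36, 398]);
  translate([254, 0, 0]) cube([36, 36, 398]);
  translate([0, 251, 0]) cube([36, 36, 398]);
  translate([254, 251, 0]) cube([36, 36, 398]);
}
translate([-510, 201, 0]) {
  translate([0, 0, 398]) cube([290, 287, 30]);
  cube([36, 36, 398]);
  translate([254, 0, 0]) cube([36, 36, 398]);
  translate([0, 251, 0]) cube([36, 36, 398]);
  translate([254, 251, 0]) cube([36, 36, 398]);
}
translate([1268, 201, 0]) {
  translate([0, 0, 398]) cube([290, 287, 30]);
  cube([36, 36, 398]);
  translate([254, 0, 0]) cube([36, 36, 398]);
  translate([0, 251, 0]) cube([36, 36, 398]);
  translate([254, 251, 0]) cube([36, 36, 398]);
}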